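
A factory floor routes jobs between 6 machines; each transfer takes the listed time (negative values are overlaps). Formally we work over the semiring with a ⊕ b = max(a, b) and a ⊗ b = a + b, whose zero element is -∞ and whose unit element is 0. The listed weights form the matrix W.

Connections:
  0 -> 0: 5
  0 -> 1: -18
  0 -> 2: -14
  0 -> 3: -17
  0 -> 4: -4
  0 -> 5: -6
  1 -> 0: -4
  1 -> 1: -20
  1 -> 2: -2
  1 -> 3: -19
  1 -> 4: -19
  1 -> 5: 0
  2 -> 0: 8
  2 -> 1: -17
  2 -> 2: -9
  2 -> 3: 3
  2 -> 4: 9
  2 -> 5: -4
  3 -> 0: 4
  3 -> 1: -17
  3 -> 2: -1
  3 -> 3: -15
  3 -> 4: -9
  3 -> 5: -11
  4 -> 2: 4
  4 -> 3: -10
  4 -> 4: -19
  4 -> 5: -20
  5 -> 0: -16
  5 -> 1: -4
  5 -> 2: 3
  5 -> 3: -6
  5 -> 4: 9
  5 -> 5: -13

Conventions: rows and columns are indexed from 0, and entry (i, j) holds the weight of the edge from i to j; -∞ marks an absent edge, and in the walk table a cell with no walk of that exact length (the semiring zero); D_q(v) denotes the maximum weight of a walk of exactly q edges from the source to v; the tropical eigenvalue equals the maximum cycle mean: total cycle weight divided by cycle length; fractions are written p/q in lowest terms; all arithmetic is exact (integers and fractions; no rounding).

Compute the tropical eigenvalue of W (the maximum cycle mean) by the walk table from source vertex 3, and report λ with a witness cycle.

q=0: [-∞, -∞, -∞, 0, -∞, -∞]
q=1: [4, -17, -1, -15, -9, -11]
q=2: [9, -14, -5, 2, 8, -2]
q=3: [14, -6, 12, -2, 7, 3]
q=4: [20, -1, 11, 15, 21, 8]
q=5: [25, 4, 25, 14, 20, 14]
q=6: [33, 10, 24, 28, 34, 21]
Optimal cycle mean attained by: cycle 2->4->2, total 9 + 4, length 2.
Answer: λ = 13/2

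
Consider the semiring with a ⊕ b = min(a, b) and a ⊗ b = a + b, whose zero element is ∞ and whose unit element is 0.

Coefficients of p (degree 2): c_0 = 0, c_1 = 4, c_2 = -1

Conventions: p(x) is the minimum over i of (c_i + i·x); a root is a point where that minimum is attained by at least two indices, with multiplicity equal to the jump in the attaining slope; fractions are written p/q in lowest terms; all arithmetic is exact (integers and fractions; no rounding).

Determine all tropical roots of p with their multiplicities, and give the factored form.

hull edge (i=0, c=0) to (i=2, c=-1): slope -1/2, span 2
Factored form: p(x) = -1 ⊗ (x ⊕ 1/2) ⊗ (x ⊕ 1/2)
Answer: roots = 1/2 (mult 2)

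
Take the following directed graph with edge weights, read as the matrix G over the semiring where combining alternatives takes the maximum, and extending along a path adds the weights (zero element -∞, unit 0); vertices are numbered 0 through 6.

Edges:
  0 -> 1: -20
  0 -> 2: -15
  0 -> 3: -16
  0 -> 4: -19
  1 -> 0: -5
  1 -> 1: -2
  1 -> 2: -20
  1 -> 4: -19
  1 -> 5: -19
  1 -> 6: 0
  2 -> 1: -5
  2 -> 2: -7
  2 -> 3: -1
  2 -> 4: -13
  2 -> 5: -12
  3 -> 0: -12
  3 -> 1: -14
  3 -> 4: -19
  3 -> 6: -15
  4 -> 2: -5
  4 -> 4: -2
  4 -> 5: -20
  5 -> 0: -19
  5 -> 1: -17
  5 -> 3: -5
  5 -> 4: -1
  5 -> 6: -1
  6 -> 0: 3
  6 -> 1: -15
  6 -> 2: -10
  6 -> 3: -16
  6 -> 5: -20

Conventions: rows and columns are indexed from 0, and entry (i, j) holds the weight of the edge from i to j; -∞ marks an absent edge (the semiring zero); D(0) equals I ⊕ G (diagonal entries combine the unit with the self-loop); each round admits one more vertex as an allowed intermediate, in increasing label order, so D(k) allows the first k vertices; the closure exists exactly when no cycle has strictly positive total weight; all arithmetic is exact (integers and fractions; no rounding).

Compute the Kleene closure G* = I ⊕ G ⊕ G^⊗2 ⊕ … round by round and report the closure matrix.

D(0):
  [0, -20, -15, -16, -19, -∞, -∞]
  [-5, 0, -20, -∞, -19, -19, 0]
  [-∞, -5, 0, -1, -13, -12, -∞]
  [-12, -14, -∞, 0, -19, -∞, -15]
  [-∞, -∞, -5, -∞, 0, -20, -∞]
  [-19, -17, -∞, -5, -1, 0, -1]
  [3, -15, -10, -16, -∞, -20, 0]
D(1):
  [0, -20, -15, -16, -19, -∞, -∞]
  [-5, 0, -20, -21, -19, -19, 0]
  [-∞, -5, 0, -1, -13, -12, -∞]
  [-12, -14, -27, 0, -19, -∞, -15]
  [-∞, -∞, -5, -∞, 0, -20, -∞]
  [-19, -17, -34, -5, -1, 0, -1]
  [3, -15, -10, -13, -16, -20, 0]
D(2):
  [0, -20, -15, -16, -19, -39, -20]
  [-5, 0, -20, -21, -19, -19, 0]
  [-10, -5, 0, -1, -13, -12, -5]
  [-12, -14, -27, 0, -19, -33, -14]
  [-∞, -∞, -5, -∞, 0, -20, -∞]
  [-19, -17, -34, -5, -1, 0, -1]
  [3, -15, -10, -13, -16, -20, 0]
D(3):
  [0, -20, -15, -16, -19, -27, -20]
  [-5, 0, -20, -21, -19, -19, 0]
  [-10, -5, 0, -1, -13, -12, -5]
  [-12, -14, -27, 0, -19, -33, -14]
  [-15, -10, -5, -6, 0, -17, -10]
  [-19, -17, -34, -5, -1, 0, -1]
  [3, -15, -10, -11, -16, -20, 0]
D(4):
  [0, -20, -15, -16, -19, -27, -20]
  [-5, 0, -20, -21, -19, -19, 0]
  [-10, -5, 0, -1, -13, -12, -5]
  [-12, -14, -27, 0, -19, -33, -14]
  [-15, -10, -5, -6, 0, -17, -10]
  [-17, -17, -32, -5, -1, 0, -1]
  [3, -15, -10, -11, -16, -20, 0]
D(5):
  [0, -20, -15, -16, -19, -27, -20]
  [-5, 0, -20, -21, -19, -19, 0]
  [-10, -5, 0, -1, -13, -12, -5]
  [-12, -14, -24, 0, -19, -33, -14]
  [-15, -10, -5, -6, 0, -17, -10]
  [-16, -11, -6, -5, -1, 0, -1]
  [3, -15, -10, -11, -16, -20, 0]
D(6):
  [0, -20, -15, -16, -19, -27, -20]
  [-5, 0, -20, -21, -19, -19, 0]
  [-10, -5, 0, -1, -13, -12, -5]
  [-12, -14, -24, 0, -19, -33, -14]
  [-15, -10, -5, -6, 0, -17, -10]
  [-16, -11, -6, -5, -1, 0, -1]
  [3, -15, -10, -11, -16, -20, 0]
D(7):
  [0, -20, -15, -16, -19, -27, -20]
  [3, 0, -10, -11, -16, -19, 0]
  [-2, -5, 0, -1, -13, -12, -5]
  [-11, -14, -24, 0, -19, -33, -14]
  [-7, -10, -5, -6, 0, -17, -10]
  [2, -11, -6, -5, -1, 0, -1]
  [3, -15, -10, -11, -16, -20, 0]
Answer: G* = [[0, -20, -15, -16, -19, -27, -20], [3, 0, -10, -11, -16, -19, 0], [-2, -5, 0, -1, -13, -12, -5], [-11, -14, -24, 0, -19, -33, -14], [-7, -10, -5, -6, 0, -17, -10], [2, -11, -6, -5, -1, 0, -1], [3, -15, -10, -11, -16, -20, 0]]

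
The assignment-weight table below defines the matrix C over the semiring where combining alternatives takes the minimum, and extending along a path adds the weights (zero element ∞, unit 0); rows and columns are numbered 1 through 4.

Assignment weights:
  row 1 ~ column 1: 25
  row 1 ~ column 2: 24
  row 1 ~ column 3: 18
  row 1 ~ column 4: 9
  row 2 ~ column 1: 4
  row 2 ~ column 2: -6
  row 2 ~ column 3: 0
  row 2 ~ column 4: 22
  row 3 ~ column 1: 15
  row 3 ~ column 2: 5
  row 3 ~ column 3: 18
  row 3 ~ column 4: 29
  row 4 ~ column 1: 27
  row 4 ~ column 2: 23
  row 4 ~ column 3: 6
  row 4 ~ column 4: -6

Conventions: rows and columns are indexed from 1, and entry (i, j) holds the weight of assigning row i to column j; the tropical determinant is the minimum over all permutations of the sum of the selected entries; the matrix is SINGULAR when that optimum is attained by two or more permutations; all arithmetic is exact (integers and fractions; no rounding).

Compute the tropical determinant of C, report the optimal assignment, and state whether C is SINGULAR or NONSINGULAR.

σ = (1, 2, 3, 4): 25 + (-6) + 18 + (-6) = 31
σ = (1, 2, 4, 3): 25 + (-6) + 29 + 6 = 54
σ = (1, 3, 2, 4): 25 + 0 + 5 + (-6) = 24
σ = (1, 3, 4, 2): 25 + 0 + 29 + 23 = 77
σ = (1, 4, 2, 3): 25 + 22 + 5 + 6 = 58
σ = (1, 4, 3, 2): 25 + 22 + 18 + 23 = 88
σ = (2, 1, 3, 4): 24 + 4 + 18 + (-6) = 40
σ = (2, 1, 4, 3): 24 + 4 + 29 + 6 = 63
σ = (2, 3, 1, 4): 24 + 0 + 15 + (-6) = 33
σ = (2, 3, 4, 1): 24 + 0 + 29 + 27 = 80
σ = (2, 4, 1, 3): 24 + 22 + 15 + 6 = 67
σ = (2, 4, 3, 1): 24 + 22 + 18 + 27 = 91
σ = (3, 1, 2, 4): 18 + 4 + 5 + (-6) = 21
σ = (3, 1, 4, 2): 18 + 4 + 29 + 23 = 74
σ = (3, 2, 1, 4): 18 + (-6) + 15 + (-6) = 21
σ = (3, 2, 4, 1): 18 + (-6) + 29 + 27 = 68
σ = (3, 4, 1, 2): 18 + 22 + 15 + 23 = 78
σ = (3, 4, 2, 1): 18 + 22 + 5 + 27 = 72
σ = (4, 1, 2, 3): 9 + 4 + 5 + 6 = 24
σ = (4, 1, 3, 2): 9 + 4 + 18 + 23 = 54
σ = (4, 2, 1, 3): 9 + (-6) + 15 + 6 = 24
σ = (4, 2, 3, 1): 9 + (-6) + 18 + 27 = 48
σ = (4, 3, 1, 2): 9 + 0 + 15 + 23 = 47
σ = (4, 3, 2, 1): 9 + 0 + 5 + 27 = 41
Optimal value attained by: σ = (3, 1, 2, 4).
Answer: det⊕(C) = 21; verdict: SINGULAR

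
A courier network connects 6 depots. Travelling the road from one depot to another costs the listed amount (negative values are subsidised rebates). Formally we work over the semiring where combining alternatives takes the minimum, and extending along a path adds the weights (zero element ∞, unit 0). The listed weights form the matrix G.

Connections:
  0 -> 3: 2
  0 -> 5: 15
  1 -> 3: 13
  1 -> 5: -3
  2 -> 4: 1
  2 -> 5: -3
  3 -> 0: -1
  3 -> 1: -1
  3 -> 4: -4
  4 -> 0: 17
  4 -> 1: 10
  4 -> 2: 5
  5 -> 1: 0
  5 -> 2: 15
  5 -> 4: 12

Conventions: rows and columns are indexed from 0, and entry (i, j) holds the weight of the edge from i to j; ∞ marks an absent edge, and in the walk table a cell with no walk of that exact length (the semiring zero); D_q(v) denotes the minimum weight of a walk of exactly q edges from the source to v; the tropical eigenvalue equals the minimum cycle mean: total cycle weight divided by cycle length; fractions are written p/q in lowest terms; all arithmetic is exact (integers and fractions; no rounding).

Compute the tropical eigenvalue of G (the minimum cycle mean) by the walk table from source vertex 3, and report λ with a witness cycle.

q=0: [∞, ∞, ∞, 0, ∞, ∞]
q=1: [-1, -1, ∞, ∞, -4, ∞]
q=2: [13, 6, 1, 1, ∞, -4]
q=3: [0, -4, 11, 15, -3, -2]
q=4: [14, -2, 2, 2, 10, -7]
q=5: [1, -7, 8, 11, -2, -5]
q=6: [10, -5, 3, 3, 7, -10]
Optimal cycle mean attained by: cycle 1->5->1, total (-3) + 0, length 2.
Answer: λ = -3/2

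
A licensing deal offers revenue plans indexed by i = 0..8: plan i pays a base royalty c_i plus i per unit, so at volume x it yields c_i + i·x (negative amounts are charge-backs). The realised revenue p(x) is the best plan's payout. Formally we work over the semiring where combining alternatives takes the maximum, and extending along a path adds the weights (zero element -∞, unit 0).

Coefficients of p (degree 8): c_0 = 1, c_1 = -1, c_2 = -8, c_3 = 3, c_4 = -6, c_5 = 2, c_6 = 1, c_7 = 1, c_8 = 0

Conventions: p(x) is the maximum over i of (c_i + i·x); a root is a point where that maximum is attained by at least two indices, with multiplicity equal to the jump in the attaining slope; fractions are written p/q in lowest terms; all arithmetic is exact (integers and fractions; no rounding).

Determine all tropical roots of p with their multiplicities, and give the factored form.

hull edge (i=0, c=1) to (i=3, c=3): slope 2/3, span 3
hull edge (i=3, c=3) to (i=7, c=1): slope -1/2, span 4
hull edge (i=7, c=1) to (i=8, c=0): slope -1, span 1
Factored form: p(x) = 0 ⊗ (x ⊕ (-2/3)) ⊗ (x ⊕ (-2/3)) ⊗ (x ⊕ (-2/3)) ⊗ (x ⊕ 1/2) ⊗ (x ⊕ 1/2) ⊗ (x ⊕ 1/2) ⊗ (x ⊕ 1/2) ⊗ (x ⊕ 1)
Answer: roots = -2/3 (mult 3), 1/2 (mult 4), 1 (mult 1)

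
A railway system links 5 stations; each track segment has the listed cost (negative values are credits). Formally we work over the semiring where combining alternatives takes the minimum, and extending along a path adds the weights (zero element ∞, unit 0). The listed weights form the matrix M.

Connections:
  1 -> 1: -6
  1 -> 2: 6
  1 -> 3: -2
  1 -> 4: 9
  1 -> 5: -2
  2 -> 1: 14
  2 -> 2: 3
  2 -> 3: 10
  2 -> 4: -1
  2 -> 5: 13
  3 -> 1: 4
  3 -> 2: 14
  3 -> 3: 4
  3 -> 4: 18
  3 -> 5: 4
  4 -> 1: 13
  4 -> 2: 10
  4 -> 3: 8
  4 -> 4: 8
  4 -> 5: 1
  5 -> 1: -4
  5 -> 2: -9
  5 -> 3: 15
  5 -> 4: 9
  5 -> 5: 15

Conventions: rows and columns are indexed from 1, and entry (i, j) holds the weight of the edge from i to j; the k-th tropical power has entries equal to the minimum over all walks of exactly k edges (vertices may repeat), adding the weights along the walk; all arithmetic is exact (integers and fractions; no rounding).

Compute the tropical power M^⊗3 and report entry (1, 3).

M^⊗2:
  [-12, -11, -8, 3, -8]
  [8, 4, 7, 2, 0]
  [-2, -5, 2, 13, 2]
  [-3, -8, 11, 9, 9]
  [-10, -6, -6, -10, -6]
M^⊗3:
  [-18, -17, -14, -12, -14]
  [-4, -9, 6, 3, 3]
  [-8, -7, -4, -6, -4]
  [-9, -5, -5, -9, -5]
  [-16, -15, -12, -7, -12]
Key observation: the optimum is the walk 1->1->1->3, with weight (-6) + (-6) + (-2) = -14.
Optimal value attained by: walk 1->1->1->3.
Answer: (M^⊗3)[1][3] = -14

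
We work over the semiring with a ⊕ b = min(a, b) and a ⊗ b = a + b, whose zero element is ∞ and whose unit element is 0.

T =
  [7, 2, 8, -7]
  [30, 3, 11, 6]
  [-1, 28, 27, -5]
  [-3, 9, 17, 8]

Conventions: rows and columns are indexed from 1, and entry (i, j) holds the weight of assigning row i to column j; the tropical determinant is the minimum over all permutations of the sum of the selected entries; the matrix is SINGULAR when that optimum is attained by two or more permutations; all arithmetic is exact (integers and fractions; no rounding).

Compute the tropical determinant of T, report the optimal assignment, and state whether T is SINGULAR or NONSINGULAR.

σ = (1, 2, 3, 4): 7 + 3 + 27 + 8 = 45
σ = (1, 2, 4, 3): 7 + 3 + (-5) + 17 = 22
σ = (1, 3, 2, 4): 7 + 11 + 28 + 8 = 54
σ = (1, 3, 4, 2): 7 + 11 + (-5) + 9 = 22
σ = (1, 4, 2, 3): 7 + 6 + 28 + 17 = 58
σ = (1, 4, 3, 2): 7 + 6 + 27 + 9 = 49
σ = (2, 1, 3, 4): 2 + 30 + 27 + 8 = 67
σ = (2, 1, 4, 3): 2 + 30 + (-5) + 17 = 44
σ = (2, 3, 1, 4): 2 + 11 + (-1) + 8 = 20
σ = (2, 3, 4, 1): 2 + 11 + (-5) + (-3) = 5
σ = (2, 4, 1, 3): 2 + 6 + (-1) + 17 = 24
σ = (2, 4, 3, 1): 2 + 6 + 27 + (-3) = 32
σ = (3, 1, 2, 4): 8 + 30 + 28 + 8 = 74
σ = (3, 1, 4, 2): 8 + 30 + (-5) + 9 = 42
σ = (3, 2, 1, 4): 8 + 3 + (-1) + 8 = 18
σ = (3, 2, 4, 1): 8 + 3 + (-5) + (-3) = 3
σ = (3, 4, 1, 2): 8 + 6 + (-1) + 9 = 22
σ = (3, 4, 2, 1): 8 + 6 + 28 + (-3) = 39
σ = (4, 1, 2, 3): (-7) + 30 + 28 + 17 = 68
σ = (4, 1, 3, 2): (-7) + 30 + 27 + 9 = 59
σ = (4, 2, 1, 3): (-7) + 3 + (-1) + 17 = 12
σ = (4, 2, 3, 1): (-7) + 3 + 27 + (-3) = 20
σ = (4, 3, 1, 2): (-7) + 11 + (-1) + 9 = 12
σ = (4, 3, 2, 1): (-7) + 11 + 28 + (-3) = 29
Optimal value attained by: σ = (3, 2, 4, 1).
Answer: det⊕(T) = 3; verdict: NONSINGULAR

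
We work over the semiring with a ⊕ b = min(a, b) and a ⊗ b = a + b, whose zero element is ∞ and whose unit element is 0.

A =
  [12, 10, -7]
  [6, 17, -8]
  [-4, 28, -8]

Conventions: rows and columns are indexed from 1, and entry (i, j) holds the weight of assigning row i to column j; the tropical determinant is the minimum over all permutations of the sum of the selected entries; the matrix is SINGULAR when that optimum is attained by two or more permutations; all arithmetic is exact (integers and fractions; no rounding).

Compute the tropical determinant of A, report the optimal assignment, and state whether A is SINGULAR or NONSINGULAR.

σ = (1, 2, 3): 12 + 17 + (-8) = 21
σ = (1, 3, 2): 12 + (-8) + 28 = 32
σ = (2, 1, 3): 10 + 6 + (-8) = 8
σ = (2, 3, 1): 10 + (-8) + (-4) = -2
σ = (3, 1, 2): (-7) + 6 + 28 = 27
σ = (3, 2, 1): (-7) + 17 + (-4) = 6
Optimal value attained by: σ = (2, 3, 1).
Answer: det⊕(A) = -2; verdict: NONSINGULAR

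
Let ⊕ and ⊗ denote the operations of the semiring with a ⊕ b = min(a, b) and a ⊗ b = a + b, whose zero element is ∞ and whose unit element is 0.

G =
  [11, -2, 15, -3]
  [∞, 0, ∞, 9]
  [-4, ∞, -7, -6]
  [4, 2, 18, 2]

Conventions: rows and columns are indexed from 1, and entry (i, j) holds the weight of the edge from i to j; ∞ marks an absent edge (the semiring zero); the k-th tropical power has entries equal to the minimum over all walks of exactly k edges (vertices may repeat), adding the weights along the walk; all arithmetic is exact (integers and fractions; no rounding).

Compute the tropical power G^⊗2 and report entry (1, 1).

G^⊗2:
  [1, -2, 8, -1]
  [13, 0, 27, 9]
  [-11, -6, -14, -13]
  [6, 2, 11, 1]
Key observation: the optimum is the walk 1->4->1, with weight (-3) + 4 = 1.
Optimal value attained by: walk 1->4->1.
Answer: (G^⊗2)[1][1] = 1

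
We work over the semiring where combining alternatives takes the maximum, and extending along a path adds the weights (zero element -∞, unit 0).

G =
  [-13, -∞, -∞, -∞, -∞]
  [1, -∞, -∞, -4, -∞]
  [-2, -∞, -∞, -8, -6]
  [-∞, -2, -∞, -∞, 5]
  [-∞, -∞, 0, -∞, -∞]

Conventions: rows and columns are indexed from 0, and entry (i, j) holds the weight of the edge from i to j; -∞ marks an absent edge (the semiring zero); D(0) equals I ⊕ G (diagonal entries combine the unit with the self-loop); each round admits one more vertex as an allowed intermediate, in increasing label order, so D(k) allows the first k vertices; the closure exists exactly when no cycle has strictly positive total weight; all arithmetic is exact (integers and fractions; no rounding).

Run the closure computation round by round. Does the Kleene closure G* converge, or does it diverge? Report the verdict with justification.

D(0):
  [0, -∞, -∞, -∞, -∞]
  [1, 0, -∞, -4, -∞]
  [-2, -∞, 0, -8, -6]
  [-∞, -2, -∞, 0, 5]
  [-∞, -∞, 0, -∞, 0]
D(1):
  [0, -∞, -∞, -∞, -∞]
  [1, 0, -∞, -4, -∞]
  [-2, -∞, 0, -8, -6]
  [-∞, -2, -∞, 0, 5]
  [-∞, -∞, 0, -∞, 0]
D(2):
  [0, -∞, -∞, -∞, -∞]
  [1, 0, -∞, -4, -∞]
  [-2, -∞, 0, -8, -6]
  [-1, -2, -∞, 0, 5]
  [-∞, -∞, 0, -∞, 0]
D(3):
  [0, -∞, -∞, -∞, -∞]
  [1, 0, -∞, -4, -∞]
  [-2, -∞, 0, -8, -6]
  [-1, -2, -∞, 0, 5]
  [-2, -∞, 0, -8, 0]
D(4):
  [0, -∞, -∞, -∞, -∞]
  [1, 0, -∞, -4, 1]
  [-2, -10, 0, -8, -3]
  [-1, -2, -∞, 0, 5]
  [-2, -10, 0, -8, 0]
D(5):
  [0, -∞, -∞, -∞, -∞]
  [1, 0, 1, -4, 1]
  [-2, -10, 0, -8, -3]
  [3, -2, 5, 0, 5]
  [-2, -10, 0, -8, 0]
Key observation: every diagonal entry stays at the unit through all rounds, so no improving cycle exists.
Answer: CONVERGES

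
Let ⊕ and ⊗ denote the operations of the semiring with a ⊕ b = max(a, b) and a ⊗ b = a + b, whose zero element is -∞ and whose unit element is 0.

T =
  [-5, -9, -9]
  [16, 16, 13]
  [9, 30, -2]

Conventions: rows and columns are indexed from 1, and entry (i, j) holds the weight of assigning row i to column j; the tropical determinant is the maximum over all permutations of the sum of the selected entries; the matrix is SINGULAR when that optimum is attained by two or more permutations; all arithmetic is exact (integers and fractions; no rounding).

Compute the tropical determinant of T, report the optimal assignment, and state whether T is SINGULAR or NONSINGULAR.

σ = (1, 2, 3): (-5) + 16 + (-2) = 9
σ = (1, 3, 2): (-5) + 13 + 30 = 38
σ = (2, 1, 3): (-9) + 16 + (-2) = 5
σ = (2, 3, 1): (-9) + 13 + 9 = 13
σ = (3, 1, 2): (-9) + 16 + 30 = 37
σ = (3, 2, 1): (-9) + 16 + 9 = 16
Optimal value attained by: σ = (1, 3, 2).
Answer: det⊕(T) = 38; verdict: NONSINGULAR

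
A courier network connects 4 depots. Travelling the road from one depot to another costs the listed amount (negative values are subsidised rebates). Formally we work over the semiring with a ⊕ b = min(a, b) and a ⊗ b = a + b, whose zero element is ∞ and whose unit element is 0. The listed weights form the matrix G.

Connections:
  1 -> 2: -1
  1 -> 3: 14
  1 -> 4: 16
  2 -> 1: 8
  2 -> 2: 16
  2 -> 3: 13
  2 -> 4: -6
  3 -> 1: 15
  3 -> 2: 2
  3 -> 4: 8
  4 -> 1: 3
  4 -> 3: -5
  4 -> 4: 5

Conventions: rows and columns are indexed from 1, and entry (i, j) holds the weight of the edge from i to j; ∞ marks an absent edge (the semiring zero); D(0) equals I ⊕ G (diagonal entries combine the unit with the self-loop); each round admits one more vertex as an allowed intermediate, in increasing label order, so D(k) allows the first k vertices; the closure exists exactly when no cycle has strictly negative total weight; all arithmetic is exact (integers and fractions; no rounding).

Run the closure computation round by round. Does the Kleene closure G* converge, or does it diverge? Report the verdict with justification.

D(0):
  [0, -1, 14, 16]
  [8, 0, 13, -6]
  [15, 2, 0, 8]
  [3, ∞, -5, 0]
D(1):
  [0, -1, 14, 16]
  [8, 0, 13, -6]
  [15, 2, 0, 8]
  [3, 2, -5, 0]
Detection: at round 2, diagonal entry (4, 4) turns strictly negative.
Key observation: the cycle 4->1->2->4 has total weight 3 + (-1) + (-6), which is strictly negative.
Answer: DIVERGES — negative cycle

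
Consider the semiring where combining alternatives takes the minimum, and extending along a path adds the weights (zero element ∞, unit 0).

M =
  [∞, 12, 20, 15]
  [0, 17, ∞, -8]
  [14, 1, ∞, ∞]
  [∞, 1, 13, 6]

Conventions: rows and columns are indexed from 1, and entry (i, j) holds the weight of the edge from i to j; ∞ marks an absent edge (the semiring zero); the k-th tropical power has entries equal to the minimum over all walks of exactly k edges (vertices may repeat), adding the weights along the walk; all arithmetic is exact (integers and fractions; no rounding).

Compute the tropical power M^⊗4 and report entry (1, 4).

M^⊗2:
  [12, 16, 28, 4]
  [17, -7, 5, -2]
  [1, 18, 34, -7]
  [1, 7, 19, -7]
M^⊗3:
  [16, 5, 17, 8]
  [-7, -1, 11, -15]
  [18, -6, 6, -1]
  [7, -6, 6, -1]
M^⊗4:
  [5, 9, 21, -3]
  [-1, -14, -2, -9]
  [-6, 0, 12, -14]
  [-6, 0, 12, -14]
Key observation: the optimum is the walk 1->2->4->2->4, with weight 12 + (-8) + 1 + (-8) = -3.
Optimal value attained by: walk 1->2->4->2->4.
Answer: (M^⊗4)[1][4] = -3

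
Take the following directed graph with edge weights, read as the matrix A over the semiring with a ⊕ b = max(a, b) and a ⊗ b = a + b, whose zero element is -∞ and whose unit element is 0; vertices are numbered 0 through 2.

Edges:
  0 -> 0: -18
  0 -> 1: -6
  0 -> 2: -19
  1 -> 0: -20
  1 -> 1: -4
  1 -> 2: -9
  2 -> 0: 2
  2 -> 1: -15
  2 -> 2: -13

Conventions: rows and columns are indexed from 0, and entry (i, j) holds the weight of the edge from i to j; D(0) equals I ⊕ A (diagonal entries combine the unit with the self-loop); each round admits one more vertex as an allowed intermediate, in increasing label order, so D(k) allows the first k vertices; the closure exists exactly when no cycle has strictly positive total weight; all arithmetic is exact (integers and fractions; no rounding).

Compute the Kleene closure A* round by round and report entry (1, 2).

D(0):
  [0, -6, -19]
  [-20, 0, -9]
  [2, -15, 0]
D(1):
  [0, -6, -19]
  [-20, 0, -9]
  [2, -4, 0]
D(2):
  [0, -6, -15]
  [-20, 0, -9]
  [2, -4, 0]
D(3):
  [0, -6, -15]
  [-7, 0, -9]
  [2, -4, 0]
Answer: A*[1][2] = -9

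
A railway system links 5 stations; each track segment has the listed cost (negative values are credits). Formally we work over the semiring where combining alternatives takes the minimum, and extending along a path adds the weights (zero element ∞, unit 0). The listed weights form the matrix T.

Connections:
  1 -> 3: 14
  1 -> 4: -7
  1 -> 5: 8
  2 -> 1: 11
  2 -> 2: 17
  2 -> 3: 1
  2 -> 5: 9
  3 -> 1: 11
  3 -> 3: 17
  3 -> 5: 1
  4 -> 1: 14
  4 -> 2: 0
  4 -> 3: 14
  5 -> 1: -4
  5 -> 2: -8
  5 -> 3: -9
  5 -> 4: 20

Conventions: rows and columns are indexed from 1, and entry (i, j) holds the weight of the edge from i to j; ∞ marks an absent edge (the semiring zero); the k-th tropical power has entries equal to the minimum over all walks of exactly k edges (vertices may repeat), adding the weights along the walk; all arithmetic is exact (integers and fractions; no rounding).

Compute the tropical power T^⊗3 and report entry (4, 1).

T^⊗2:
  [4, -7, -1, 28, 15]
  [5, 1, 0, 4, 2]
  [-3, -7, -8, 4, 18]
  [11, 17, 1, 7, 9]
  [2, 9, -7, -11, -8]
T^⊗3:
  [4, 7, -6, -3, 0]
  [-2, -6, -7, -2, 1]
  [3, 4, -6, -10, -7]
  [5, 1, 0, 4, 2]
  [-12, -16, -17, -5, -6]
Key observation: the optimum is the walk 4->2->5->1, with weight 0 + 9 + (-4) = 5.
Optimal value attained by: walk 4->2->5->1.
Answer: (T^⊗3)[4][1] = 5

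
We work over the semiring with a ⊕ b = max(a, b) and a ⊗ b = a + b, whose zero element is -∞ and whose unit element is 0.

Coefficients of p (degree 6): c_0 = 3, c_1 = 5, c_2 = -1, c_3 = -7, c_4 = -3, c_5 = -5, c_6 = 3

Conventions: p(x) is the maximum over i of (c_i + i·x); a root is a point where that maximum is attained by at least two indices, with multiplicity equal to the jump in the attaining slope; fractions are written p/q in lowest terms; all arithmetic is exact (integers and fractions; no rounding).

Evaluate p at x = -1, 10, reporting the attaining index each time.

p(-1) = max(3+0·(-1)=3, 5+1·(-1)=4, -1+2·(-1)=-3, -7+3·(-1)=-10, -3+4·(-1)=-7, -5+5·(-1)=-10, 3+6·(-1)=-3) = 4 (attained by i=1)
p(10) = max(3+0·10=3, 5+1·10=15, -1+2·10=19, -7+3·10=23, -3+4·10=37, -5+5·10=45, 3+6·10=63) = 63 (attained by i=6)
Answer: p(-1) = 4; p(10) = 63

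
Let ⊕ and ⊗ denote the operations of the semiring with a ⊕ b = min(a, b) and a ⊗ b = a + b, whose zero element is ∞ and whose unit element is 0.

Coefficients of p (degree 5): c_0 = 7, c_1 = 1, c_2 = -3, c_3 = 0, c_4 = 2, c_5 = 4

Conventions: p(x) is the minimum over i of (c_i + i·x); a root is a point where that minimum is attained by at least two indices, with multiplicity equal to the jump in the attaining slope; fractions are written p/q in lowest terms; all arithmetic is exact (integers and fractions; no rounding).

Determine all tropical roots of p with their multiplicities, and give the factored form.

hull edge (i=0, c=7) to (i=1, c=1): slope -6, span 1
hull edge (i=1, c=1) to (i=2, c=-3): slope -4, span 1
hull edge (i=2, c=-3) to (i=5, c=4): slope 7/3, span 3
Factored form: p(x) = 4 ⊗ (x ⊕ (-7/3)) ⊗ (x ⊕ (-7/3)) ⊗ (x ⊕ (-7/3)) ⊗ (x ⊕ 4) ⊗ (x ⊕ 6)
Answer: roots = -7/3 (mult 3), 4 (mult 1), 6 (mult 1)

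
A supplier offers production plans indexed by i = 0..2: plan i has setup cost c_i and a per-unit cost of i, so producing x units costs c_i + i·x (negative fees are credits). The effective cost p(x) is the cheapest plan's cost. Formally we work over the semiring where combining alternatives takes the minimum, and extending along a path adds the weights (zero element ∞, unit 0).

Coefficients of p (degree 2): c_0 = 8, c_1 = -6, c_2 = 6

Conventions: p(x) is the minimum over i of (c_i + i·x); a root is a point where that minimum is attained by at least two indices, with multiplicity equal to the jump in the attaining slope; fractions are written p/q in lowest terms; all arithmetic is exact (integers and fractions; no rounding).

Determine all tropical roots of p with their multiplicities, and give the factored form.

hull edge (i=0, c=8) to (i=1, c=-6): slope -14, span 1
hull edge (i=1, c=-6) to (i=2, c=6): slope 12, span 1
Factored form: p(x) = 6 ⊗ (x ⊕ (-12)) ⊗ (x ⊕ 14)
Answer: roots = -12 (mult 1), 14 (mult 1)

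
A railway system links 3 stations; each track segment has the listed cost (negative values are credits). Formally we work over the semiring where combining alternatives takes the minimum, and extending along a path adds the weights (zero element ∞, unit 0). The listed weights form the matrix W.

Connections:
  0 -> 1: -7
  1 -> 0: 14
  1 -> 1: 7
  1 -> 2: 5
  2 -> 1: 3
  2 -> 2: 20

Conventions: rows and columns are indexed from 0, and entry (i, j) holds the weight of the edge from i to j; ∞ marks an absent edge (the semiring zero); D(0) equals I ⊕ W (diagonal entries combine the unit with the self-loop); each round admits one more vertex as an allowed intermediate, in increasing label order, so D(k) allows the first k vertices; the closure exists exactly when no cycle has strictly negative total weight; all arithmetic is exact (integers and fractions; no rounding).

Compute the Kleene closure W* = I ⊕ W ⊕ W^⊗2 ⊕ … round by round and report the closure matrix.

D(0):
  [0, -7, ∞]
  [14, 0, 5]
  [∞, 3, 0]
D(1):
  [0, -7, ∞]
  [14, 0, 5]
  [∞, 3, 0]
D(2):
  [0, -7, -2]
  [14, 0, 5]
  [17, 3, 0]
D(3):
  [0, -7, -2]
  [14, 0, 5]
  [17, 3, 0]
Answer: W* = [[0, -7, -2], [14, 0, 5], [17, 3, 0]]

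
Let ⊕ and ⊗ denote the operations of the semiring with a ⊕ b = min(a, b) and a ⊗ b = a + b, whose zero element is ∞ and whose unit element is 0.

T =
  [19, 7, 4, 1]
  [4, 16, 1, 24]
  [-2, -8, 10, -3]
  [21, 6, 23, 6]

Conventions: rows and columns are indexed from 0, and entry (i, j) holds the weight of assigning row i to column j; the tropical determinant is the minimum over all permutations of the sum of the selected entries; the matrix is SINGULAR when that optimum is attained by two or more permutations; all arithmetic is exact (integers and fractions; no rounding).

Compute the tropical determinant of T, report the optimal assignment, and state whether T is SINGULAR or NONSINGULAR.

σ = (0, 1, 2, 3): 19 + 16 + 10 + 6 = 51
σ = (0, 1, 3, 2): 19 + 16 + (-3) + 23 = 55
σ = (0, 2, 1, 3): 19 + 1 + (-8) + 6 = 18
σ = (0, 2, 3, 1): 19 + 1 + (-3) + 6 = 23
σ = (0, 3, 1, 2): 19 + 24 + (-8) + 23 = 58
σ = (0, 3, 2, 1): 19 + 24 + 10 + 6 = 59
σ = (1, 0, 2, 3): 7 + 4 + 10 + 6 = 27
σ = (1, 0, 3, 2): 7 + 4 + (-3) + 23 = 31
σ = (1, 2, 0, 3): 7 + 1 + (-2) + 6 = 12
σ = (1, 2, 3, 0): 7 + 1 + (-3) + 21 = 26
σ = (1, 3, 0, 2): 7 + 24 + (-2) + 23 = 52
σ = (1, 3, 2, 0): 7 + 24 + 10 + 21 = 62
σ = (2, 0, 1, 3): 4 + 4 + (-8) + 6 = 6
σ = (2, 0, 3, 1): 4 + 4 + (-3) + 6 = 11
σ = (2, 1, 0, 3): 4 + 16 + (-2) + 6 = 24
σ = (2, 1, 3, 0): 4 + 16 + (-3) + 21 = 38
σ = (2, 3, 0, 1): 4 + 24 + (-2) + 6 = 32
σ = (2, 3, 1, 0): 4 + 24 + (-8) + 21 = 41
σ = (3, 0, 1, 2): 1 + 4 + (-8) + 23 = 20
σ = (3, 0, 2, 1): 1 + 4 + 10 + 6 = 21
σ = (3, 1, 0, 2): 1 + 16 + (-2) + 23 = 38
σ = (3, 1, 2, 0): 1 + 16 + 10 + 21 = 48
σ = (3, 2, 0, 1): 1 + 1 + (-2) + 6 = 6
σ = (3, 2, 1, 0): 1 + 1 + (-8) + 21 = 15
Optimal value attained by: σ = (2, 0, 1, 3).
Answer: det⊕(T) = 6; verdict: SINGULAR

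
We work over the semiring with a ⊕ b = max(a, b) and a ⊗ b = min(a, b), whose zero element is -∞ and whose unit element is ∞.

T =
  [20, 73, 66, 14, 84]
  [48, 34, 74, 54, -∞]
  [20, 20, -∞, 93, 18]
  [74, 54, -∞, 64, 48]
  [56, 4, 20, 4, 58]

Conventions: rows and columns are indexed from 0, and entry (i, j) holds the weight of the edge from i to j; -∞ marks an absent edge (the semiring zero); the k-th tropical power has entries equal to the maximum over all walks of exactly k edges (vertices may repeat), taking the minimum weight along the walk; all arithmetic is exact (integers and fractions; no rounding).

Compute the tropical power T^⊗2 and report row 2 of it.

T^⊗2:
  [56, 34, 73, 66, 58]
  [54, 54, 48, 74, 48]
  [74, 54, 20, 64, 48]
  [64, 73, 66, 64, 74]
  [56, 56, 56, 20, 58]
Answer: row 2 of T^⊗2 = [74, 54, 20, 64, 48]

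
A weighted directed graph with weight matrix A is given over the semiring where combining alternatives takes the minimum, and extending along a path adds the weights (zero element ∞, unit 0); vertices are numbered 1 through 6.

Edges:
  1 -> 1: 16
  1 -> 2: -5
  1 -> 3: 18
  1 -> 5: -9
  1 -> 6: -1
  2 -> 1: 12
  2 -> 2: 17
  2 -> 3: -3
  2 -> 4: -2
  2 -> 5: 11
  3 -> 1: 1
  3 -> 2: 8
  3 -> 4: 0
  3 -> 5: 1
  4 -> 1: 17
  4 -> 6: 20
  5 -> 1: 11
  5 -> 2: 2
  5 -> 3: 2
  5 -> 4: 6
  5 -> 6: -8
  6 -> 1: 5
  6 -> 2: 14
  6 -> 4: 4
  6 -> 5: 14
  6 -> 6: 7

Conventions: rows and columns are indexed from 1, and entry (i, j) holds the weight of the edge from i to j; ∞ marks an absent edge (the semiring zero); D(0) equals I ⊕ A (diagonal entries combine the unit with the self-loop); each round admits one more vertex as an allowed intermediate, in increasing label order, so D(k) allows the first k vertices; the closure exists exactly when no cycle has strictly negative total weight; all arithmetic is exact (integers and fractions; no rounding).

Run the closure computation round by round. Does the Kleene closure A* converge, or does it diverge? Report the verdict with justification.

D(0):
  [0, -5, 18, ∞, -9, -1]
  [12, 0, -3, -2, 11, ∞]
  [1, 8, 0, 0, 1, ∞]
  [17, ∞, ∞, 0, ∞, 20]
  [11, 2, 2, 6, 0, -8]
  [5, 14, ∞, 4, 14, 0]
D(1):
  [0, -5, 18, ∞, -9, -1]
  [12, 0, -3, -2, 3, 11]
  [1, -4, 0, 0, -8, 0]
  [17, 12, 35, 0, 8, 16]
  [11, 2, 2, 6, 0, -8]
  [5, 0, 23, 4, -4, 0]
Detection: at round 2, diagonal entry (3, 3) turns strictly negative.
Key observation: the cycle 3->1->2->3 has total weight 1 + (-5) + (-3), which is strictly negative.
Answer: DIVERGES — negative cycle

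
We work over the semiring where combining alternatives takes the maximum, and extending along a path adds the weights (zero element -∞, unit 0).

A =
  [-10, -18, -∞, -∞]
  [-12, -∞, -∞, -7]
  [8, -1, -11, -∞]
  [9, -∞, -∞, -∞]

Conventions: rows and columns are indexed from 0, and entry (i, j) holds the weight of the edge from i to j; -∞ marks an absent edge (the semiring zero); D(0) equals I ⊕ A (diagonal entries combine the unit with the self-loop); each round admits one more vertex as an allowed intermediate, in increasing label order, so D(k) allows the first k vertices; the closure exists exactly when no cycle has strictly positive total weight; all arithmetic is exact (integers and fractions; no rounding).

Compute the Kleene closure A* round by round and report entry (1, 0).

D(0):
  [0, -18, -∞, -∞]
  [-12, 0, -∞, -7]
  [8, -1, 0, -∞]
  [9, -∞, -∞, 0]
D(1):
  [0, -18, -∞, -∞]
  [-12, 0, -∞, -7]
  [8, -1, 0, -∞]
  [9, -9, -∞, 0]
D(2):
  [0, -18, -∞, -25]
  [-12, 0, -∞, -7]
  [8, -1, 0, -8]
  [9, -9, -∞, 0]
D(3):
  [0, -18, -∞, -25]
  [-12, 0, -∞, -7]
  [8, -1, 0, -8]
  [9, -9, -∞, 0]
D(4):
  [0, -18, -∞, -25]
  [2, 0, -∞, -7]
  [8, -1, 0, -8]
  [9, -9, -∞, 0]
Answer: A*[1][0] = 2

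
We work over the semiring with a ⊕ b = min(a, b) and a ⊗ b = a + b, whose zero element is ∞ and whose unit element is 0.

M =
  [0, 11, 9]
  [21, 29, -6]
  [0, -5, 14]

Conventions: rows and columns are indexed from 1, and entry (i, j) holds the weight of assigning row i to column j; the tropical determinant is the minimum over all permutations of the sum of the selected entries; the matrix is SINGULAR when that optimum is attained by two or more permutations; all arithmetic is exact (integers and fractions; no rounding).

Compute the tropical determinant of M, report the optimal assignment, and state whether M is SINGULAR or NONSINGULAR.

σ = (1, 2, 3): 0 + 29 + 14 = 43
σ = (1, 3, 2): 0 + (-6) + (-5) = -11
σ = (2, 1, 3): 11 + 21 + 14 = 46
σ = (2, 3, 1): 11 + (-6) + 0 = 5
σ = (3, 1, 2): 9 + 21 + (-5) = 25
σ = (3, 2, 1): 9 + 29 + 0 = 38
Optimal value attained by: σ = (1, 3, 2).
Answer: det⊕(M) = -11; verdict: NONSINGULAR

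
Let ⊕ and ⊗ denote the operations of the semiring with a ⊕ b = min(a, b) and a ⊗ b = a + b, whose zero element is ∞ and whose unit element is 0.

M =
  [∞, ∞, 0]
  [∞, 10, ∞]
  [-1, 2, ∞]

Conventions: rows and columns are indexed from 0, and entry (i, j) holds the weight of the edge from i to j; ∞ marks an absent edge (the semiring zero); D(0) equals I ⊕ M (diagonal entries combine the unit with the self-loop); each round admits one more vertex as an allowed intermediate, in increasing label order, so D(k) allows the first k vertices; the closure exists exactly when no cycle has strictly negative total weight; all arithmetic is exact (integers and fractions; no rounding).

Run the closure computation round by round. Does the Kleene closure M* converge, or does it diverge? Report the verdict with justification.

D(0):
  [0, ∞, 0]
  [∞, 0, ∞]
  [-1, 2, 0]
Detection: at round 1, diagonal entry (2, 2) turns strictly negative.
Key observation: the cycle 2->0->2 has total weight (-1) + 0, which is strictly negative.
Answer: DIVERGES — negative cycle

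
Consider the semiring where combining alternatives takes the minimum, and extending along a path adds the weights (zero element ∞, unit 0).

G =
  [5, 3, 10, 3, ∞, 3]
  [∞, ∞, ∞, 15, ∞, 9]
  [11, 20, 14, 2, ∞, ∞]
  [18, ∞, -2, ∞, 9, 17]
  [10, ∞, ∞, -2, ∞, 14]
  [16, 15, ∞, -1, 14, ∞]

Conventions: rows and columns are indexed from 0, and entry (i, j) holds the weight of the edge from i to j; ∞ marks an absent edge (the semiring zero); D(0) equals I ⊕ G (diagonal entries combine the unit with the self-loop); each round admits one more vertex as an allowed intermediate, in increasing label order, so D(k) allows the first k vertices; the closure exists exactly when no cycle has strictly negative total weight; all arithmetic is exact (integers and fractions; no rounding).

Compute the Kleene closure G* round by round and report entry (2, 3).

D(0):
  [0, 3, 10, 3, ∞, 3]
  [∞, 0, ∞, 15, ∞, 9]
  [11, 20, 0, 2, ∞, ∞]
  [18, ∞, -2, 0, 9, 17]
  [10, ∞, ∞, -2, 0, 14]
  [16, 15, ∞, -1, 14, 0]
D(1):
  [0, 3, 10, 3, ∞, 3]
  [∞, 0, ∞, 15, ∞, 9]
  [11, 14, 0, 2, ∞, 14]
  [18, 21, -2, 0, 9, 17]
  [10, 13, 20, -2, 0, 13]
  [16, 15, 26, -1, 14, 0]
D(2):
  [0, 3, 10, 3, ∞, 3]
  [∞, 0, ∞, 15, ∞, 9]
  [11, 14, 0, 2, ∞, 14]
  [18, 21, -2, 0, 9, 17]
  [10, 13, 20, -2, 0, 13]
  [16, 15, 26, -1, 14, 0]
D(3):
  [0, 3, 10, 3, ∞, 3]
  [∞, 0, ∞, 15, ∞, 9]
  [11, 14, 0, 2, ∞, 14]
  [9, 12, -2, 0, 9, 12]
  [10, 13, 20, -2, 0, 13]
  [16, 15, 26, -1, 14, 0]
D(4):
  [0, 3, 1, 3, 12, 3]
  [24, 0, 13, 15, 24, 9]
  [11, 14, 0, 2, 11, 14]
  [9, 12, -2, 0, 9, 12]
  [7, 10, -4, -2, 0, 10]
  [8, 11, -3, -1, 8, 0]
D(5):
  [0, 3, 1, 3, 12, 3]
  [24, 0, 13, 15, 24, 9]
  [11, 14, 0, 2, 11, 14]
  [9, 12, -2, 0, 9, 12]
  [7, 10, -4, -2, 0, 10]
  [8, 11, -3, -1, 8, 0]
D(6):
  [0, 3, 0, 2, 11, 3]
  [17, 0, 6, 8, 17, 9]
  [11, 14, 0, 2, 11, 14]
  [9, 12, -2, 0, 9, 12]
  [7, 10, -4, -2, 0, 10]
  [8, 11, -3, -1, 8, 0]
Answer: G*[2][3] = 2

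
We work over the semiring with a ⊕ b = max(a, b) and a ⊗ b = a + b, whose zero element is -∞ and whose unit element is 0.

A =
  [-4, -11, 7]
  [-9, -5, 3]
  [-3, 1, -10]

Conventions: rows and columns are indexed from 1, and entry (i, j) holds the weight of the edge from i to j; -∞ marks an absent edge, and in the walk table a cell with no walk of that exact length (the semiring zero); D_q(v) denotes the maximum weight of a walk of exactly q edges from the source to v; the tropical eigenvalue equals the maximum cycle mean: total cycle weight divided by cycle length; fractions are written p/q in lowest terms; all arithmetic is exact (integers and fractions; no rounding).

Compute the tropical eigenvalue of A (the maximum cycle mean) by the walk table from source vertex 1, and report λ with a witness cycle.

q=0: [0, -∞, -∞]
q=1: [-4, -11, 7]
q=2: [4, 8, 3]
q=3: [0, 4, 11]
Optimal cycle mean attained by: cycle 1->3->1, total 7 + (-3), length 2.
Answer: λ = 2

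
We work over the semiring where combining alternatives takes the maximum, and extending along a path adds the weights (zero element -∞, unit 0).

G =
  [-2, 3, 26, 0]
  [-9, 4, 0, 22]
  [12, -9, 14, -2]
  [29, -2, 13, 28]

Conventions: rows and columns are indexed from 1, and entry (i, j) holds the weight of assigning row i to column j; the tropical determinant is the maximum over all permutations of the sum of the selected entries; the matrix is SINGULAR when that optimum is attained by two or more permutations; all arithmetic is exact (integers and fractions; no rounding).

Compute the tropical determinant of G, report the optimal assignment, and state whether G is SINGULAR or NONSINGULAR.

σ = (1, 2, 3, 4): (-2) + 4 + 14 + 28 = 44
σ = (1, 2, 4, 3): (-2) + 4 + (-2) + 13 = 13
σ = (1, 3, 2, 4): (-2) + 0 + (-9) + 28 = 17
σ = (1, 3, 4, 2): (-2) + 0 + (-2) + (-2) = -6
σ = (1, 4, 2, 3): (-2) + 22 + (-9) + 13 = 24
σ = (1, 4, 3, 2): (-2) + 22 + 14 + (-2) = 32
σ = (2, 1, 3, 4): 3 + (-9) + 14 + 28 = 36
σ = (2, 1, 4, 3): 3 + (-9) + (-2) + 13 = 5
σ = (2, 3, 1, 4): 3 + 0 + 12 + 28 = 43
σ = (2, 3, 4, 1): 3 + 0 + (-2) + 29 = 30
σ = (2, 4, 1, 3): 3 + 22 + 12 + 13 = 50
σ = (2, 4, 3, 1): 3 + 22 + 14 + 29 = 68
σ = (3, 1, 2, 4): 26 + (-9) + (-9) + 28 = 36
σ = (3, 1, 4, 2): 26 + (-9) + (-2) + (-2) = 13
σ = (3, 2, 1, 4): 26 + 4 + 12 + 28 = 70
σ = (3, 2, 4, 1): 26 + 4 + (-2) + 29 = 57
σ = (3, 4, 1, 2): 26 + 22 + 12 + (-2) = 58
σ = (3, 4, 2, 1): 26 + 22 + (-9) + 29 = 68
σ = (4, 1, 2, 3): 0 + (-9) + (-9) + 13 = -5
σ = (4, 1, 3, 2): 0 + (-9) + 14 + (-2) = 3
σ = (4, 2, 1, 3): 0 + 4 + 12 + 13 = 29
σ = (4, 2, 3, 1): 0 + 4 + 14 + 29 = 47
σ = (4, 3, 1, 2): 0 + 0 + 12 + (-2) = 10
σ = (4, 3, 2, 1): 0 + 0 + (-9) + 29 = 20
Optimal value attained by: σ = (3, 2, 1, 4).
Answer: det⊕(G) = 70; verdict: NONSINGULAR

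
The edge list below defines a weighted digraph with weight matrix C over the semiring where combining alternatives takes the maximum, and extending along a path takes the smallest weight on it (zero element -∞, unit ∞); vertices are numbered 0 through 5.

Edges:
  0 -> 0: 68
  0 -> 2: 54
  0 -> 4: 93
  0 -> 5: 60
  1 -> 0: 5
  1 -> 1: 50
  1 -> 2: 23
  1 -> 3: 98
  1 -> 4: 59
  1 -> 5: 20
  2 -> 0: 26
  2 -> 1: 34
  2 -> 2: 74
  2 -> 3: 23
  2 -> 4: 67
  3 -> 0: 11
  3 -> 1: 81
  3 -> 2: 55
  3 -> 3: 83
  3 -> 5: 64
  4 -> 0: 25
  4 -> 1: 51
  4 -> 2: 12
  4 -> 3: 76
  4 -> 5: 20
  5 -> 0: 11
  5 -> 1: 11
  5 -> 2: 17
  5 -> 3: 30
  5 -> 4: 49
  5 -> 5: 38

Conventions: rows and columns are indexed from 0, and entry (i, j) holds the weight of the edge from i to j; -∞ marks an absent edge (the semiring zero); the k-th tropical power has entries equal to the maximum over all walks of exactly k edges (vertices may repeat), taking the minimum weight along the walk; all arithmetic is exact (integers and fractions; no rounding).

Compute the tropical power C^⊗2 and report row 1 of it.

C^⊗2:
  [68, 51, 54, 76, 68, 60]
  [25, 81, 55, 83, 50, 64]
  [26, 51, 74, 67, 67, 26]
  [26, 81, 55, 83, 59, 64]
  [25, 76, 55, 76, 51, 64]
  [25, 49, 30, 49, 38, 38]
Answer: row 1 of C^⊗2 = [25, 81, 55, 83, 50, 64]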